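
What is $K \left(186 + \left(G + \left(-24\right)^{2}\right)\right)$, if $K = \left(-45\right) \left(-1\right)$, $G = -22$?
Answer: $33300$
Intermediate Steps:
$K = 45$
$K \left(186 + \left(G + \left(-24\right)^{2}\right)\right) = 45 \left(186 - \left(22 - \left(-24\right)^{2}\right)\right) = 45 \left(186 + \left(-22 + 576\right)\right) = 45 \left(186 + 554\right) = 45 \cdot 740 = 33300$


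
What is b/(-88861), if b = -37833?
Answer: 37833/88861 ≈ 0.42576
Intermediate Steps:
b/(-88861) = -37833/(-88861) = -37833*(-1/88861) = 37833/88861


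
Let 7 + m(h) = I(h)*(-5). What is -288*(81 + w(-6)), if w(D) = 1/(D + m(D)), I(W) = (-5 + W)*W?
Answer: -8001216/343 ≈ -23327.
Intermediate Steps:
I(W) = W*(-5 + W)
m(h) = -7 - 5*h*(-5 + h) (m(h) = -7 + (h*(-5 + h))*(-5) = -7 - 5*h*(-5 + h))
w(D) = 1/(-7 + D - 5*D*(-5 + D)) (w(D) = 1/(D + (-7 - 5*D*(-5 + D))) = 1/(-7 + D - 5*D*(-5 + D)))
-288*(81 + w(-6)) = -288*(81 - 1/(7 - 1*(-6) + 5*(-6)*(-5 - 6))) = -288*(81 - 1/(7 + 6 + 5*(-6)*(-11))) = -288*(81 - 1/(7 + 6 + 330)) = -288*(81 - 1/343) = -288*27782/343 = -8001216/343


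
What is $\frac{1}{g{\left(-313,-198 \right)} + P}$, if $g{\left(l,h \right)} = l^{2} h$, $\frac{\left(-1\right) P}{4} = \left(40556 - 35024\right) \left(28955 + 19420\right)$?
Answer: $- \frac{1}{1089839862} \approx -9.1757 \cdot 10^{-10}$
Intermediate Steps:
$P = -1070442000$ ($P = - 4 \left(40556 - 35024\right) \left(28955 + 19420\right) = - 4 \cdot 5532 \cdot 48375 = \left(-4\right) 267610500 = -1070442000$)
$g{\left(l,h \right)} = h l^{2}$
$\frac{1}{g{\left(-313,-198 \right)} + P} = \frac{1}{- 198 \left(-313\right)^{2} - 1070442000} = \frac{1}{\left(-198\right) 97969 - 1070442000} = \frac{1}{-19397862 - 1070442000} = \frac{1}{-1089839862} = - \frac{1}{1089839862}$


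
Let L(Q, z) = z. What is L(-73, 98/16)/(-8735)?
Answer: -49/69880 ≈ -0.00070120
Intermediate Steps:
L(-73, 98/16)/(-8735) = (98/16)/(-8735) = (98*(1/16))*(-1/8735) = (49/8)*(-1/8735) = -49/69880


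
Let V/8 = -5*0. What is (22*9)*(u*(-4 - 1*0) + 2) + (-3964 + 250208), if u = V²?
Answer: 246640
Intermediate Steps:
V = 0 (V = 8*(-5*0) = 8*0 = 0)
u = 0 (u = 0² = 0)
(22*9)*(u*(-4 - 1*0) + 2) + (-3964 + 250208) = (22*9)*(0*(-4 - 1*0) + 2) + (-3964 + 250208) = 198*(0*(-4 + 0) + 2) + 246244 = 198*(0*(-4) + 2) + 246244 = 198*(0 + 2) + 246244 = 198*2 + 246244 = 396 + 246244 = 246640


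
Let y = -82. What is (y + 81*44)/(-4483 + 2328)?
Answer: -3482/2155 ≈ -1.6158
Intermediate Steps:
(y + 81*44)/(-4483 + 2328) = (-82 + 81*44)/(-4483 + 2328) = (-82 + 3564)/(-2155) = 3482*(-1/2155) = -3482/2155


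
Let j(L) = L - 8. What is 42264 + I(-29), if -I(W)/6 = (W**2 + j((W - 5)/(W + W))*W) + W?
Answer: 36102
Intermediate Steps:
j(L) = -8 + L
I(W) = -6*W - 6*W**2 - 6*W*(-8 + (-5 + W)/(2*W)) (I(W) = -6*((W**2 + (-8 + (W - 5)/(W + W))*W) + W) = -6*((W**2 + (-8 + (-5 + W)/((2*W)))*W) + W) = -6*((W**2 + (-8 + (-5 + W)*(1/(2*W)))*W) + W) = -6*((W**2 + (-8 + (-5 + W)/(2*W))*W) + W) = -6*((W**2 + W*(-8 + (-5 + W)/(2*W))) + W) = -6*(W + W**2 + W*(-8 + (-5 + W)/(2*W))) = -6*W - 6*W**2 - 6*W*(-8 + (-5 + W)/(2*W)))
42264 + I(-29) = 42264 + (15 - 6*(-29)**2 + 39*(-29)) = 42264 + (15 - 6*841 - 1131) = 42264 + (15 - 5046 - 1131) = 42264 - 6162 = 36102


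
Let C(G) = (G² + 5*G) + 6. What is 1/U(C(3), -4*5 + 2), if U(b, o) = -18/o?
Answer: 1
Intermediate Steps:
C(G) = 6 + G² + 5*G
1/U(C(3), -4*5 + 2) = 1/(-18/(-4*5 + 2)) = 1/(-18/(-20 + 2)) = 1/(-18/(-18)) = 1/(-18*(-1/18)) = 1/1 = 1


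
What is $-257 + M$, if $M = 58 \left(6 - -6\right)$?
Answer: $439$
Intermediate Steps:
$M = 696$ ($M = 58 \left(6 + 6\right) = 58 \cdot 12 = 696$)
$-257 + M = -257 + 696 = 439$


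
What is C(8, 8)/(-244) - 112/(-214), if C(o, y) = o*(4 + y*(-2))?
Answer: 5984/6527 ≈ 0.91681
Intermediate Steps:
C(o, y) = o*(4 - 2*y)
C(8, 8)/(-244) - 112/(-214) = (2*8*(2 - 1*8))/(-244) - 112/(-214) = (2*8*(2 - 8))*(-1/244) - 112*(-1/214) = (2*8*(-6))*(-1/244) + 56/107 = -96*(-1/244) + 56/107 = 24/61 + 56/107 = 5984/6527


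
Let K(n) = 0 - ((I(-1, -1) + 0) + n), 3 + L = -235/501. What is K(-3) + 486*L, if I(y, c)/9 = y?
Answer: -279552/167 ≈ -1674.0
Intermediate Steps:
I(y, c) = 9*y
L = -1738/501 (L = -3 - 235/501 = -1738/501 ≈ -3.4691)
K(n) = 9 - n (K(n) = 0 - ((9*(-1) + 0) + n) = 0 - ((-9 + 0) + n) = 0 - (-9 + n) = 0 + (9 - n) = 9 - n)
K(-3) + 486*L = (9 - 1*(-3)) + 486*(-1738/501) = (9 + 3) - 281556/167 = 12 - 281556/167 = -279552/167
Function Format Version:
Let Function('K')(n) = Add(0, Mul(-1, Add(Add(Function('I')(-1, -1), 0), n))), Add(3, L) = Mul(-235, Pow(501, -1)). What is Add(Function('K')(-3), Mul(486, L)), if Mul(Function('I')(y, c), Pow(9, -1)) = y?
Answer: Rational(-279552, 167) ≈ -1674.0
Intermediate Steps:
Function('I')(y, c) = Mul(9, y)
L = Rational(-1738, 501) (L = Add(-3, Mul(-235, Pow(501, -1))) = Add(-3, Mul(-235, Rational(1, 501))) = Add(-3, Rational(-235, 501)) = Rational(-1738, 501) ≈ -3.4691)
Function('K')(n) = Add(9, Mul(-1, n)) (Function('K')(n) = Add(0, Mul(-1, Add(Add(Mul(9, -1), 0), n))) = Add(0, Mul(-1, Add(Add(-9, 0), n))) = Add(0, Mul(-1, Add(-9, n))) = Add(0, Add(9, Mul(-1, n))) = Add(9, Mul(-1, n)))
Add(Function('K')(-3), Mul(486, L)) = Add(Add(9, Mul(-1, -3)), Mul(486, Rational(-1738, 501))) = Add(Add(9, 3), Rational(-281556, 167)) = Add(12, Rational(-281556, 167)) = Rational(-279552, 167)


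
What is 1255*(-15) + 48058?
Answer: 29233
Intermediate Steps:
1255*(-15) + 48058 = -18825 + 48058 = 29233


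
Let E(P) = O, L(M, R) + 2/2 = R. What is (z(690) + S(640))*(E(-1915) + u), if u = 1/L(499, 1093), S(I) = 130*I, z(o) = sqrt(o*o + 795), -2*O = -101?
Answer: 88235200/21 + 55147*sqrt(476895)/1092 ≈ 4.2366e+6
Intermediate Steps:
L(M, R) = -1 + R
O = 101/2 (O = -1/2*(-101) = 101/2 ≈ 50.500)
E(P) = 101/2
z(o) = sqrt(795 + o**2) (z(o) = sqrt(o**2 + 795) = sqrt(795 + o**2))
u = 1/1092 (u = 1/(-1 + 1093) = 1/1092 ≈ 0.00091575)
(z(690) + S(640))*(E(-1915) + u) = (sqrt(795 + 690**2) + 130*640)*(101/2 + 1/1092) = (sqrt(795 + 476100) + 83200)*(55147/1092) = (sqrt(476895) + 83200)*(55147/1092) = (83200 + sqrt(476895))*(55147/1092) = 88235200/21 + 55147*sqrt(476895)/1092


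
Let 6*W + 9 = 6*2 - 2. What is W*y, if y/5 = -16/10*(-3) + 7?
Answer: 59/6 ≈ 9.8333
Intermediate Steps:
W = ⅙ (W = -3/2 + (6*2 - 2)/6 = -3/2 + (12 - 2)/6 = -3/2 + (⅙)*10 = -3/2 + 5/3 = ⅙ ≈ 0.16667)
y = 59 (y = 5*(-16/10*(-3) + 7) = 5*(-16*⅒*(-3) + 7) = 5*(-8/5*(-3) + 7) = 5*(24/5 + 7) = 5*(59/5) = 59)
W*y = (⅙)*59 = 59/6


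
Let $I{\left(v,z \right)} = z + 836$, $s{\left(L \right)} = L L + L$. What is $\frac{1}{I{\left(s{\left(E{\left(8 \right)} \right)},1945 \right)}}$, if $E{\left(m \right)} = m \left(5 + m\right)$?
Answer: $\frac{1}{2781} \approx 0.00035958$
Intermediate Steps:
$s{\left(L \right)} = L + L^{2}$ ($s{\left(L \right)} = L^{2} + L = L + L^{2}$)
$I{\left(v,z \right)} = 836 + z$
$\frac{1}{I{\left(s{\left(E{\left(8 \right)} \right)},1945 \right)}} = \frac{1}{836 + 1945} = \frac{1}{2781}$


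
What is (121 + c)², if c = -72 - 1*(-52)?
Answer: 10201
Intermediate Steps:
c = -20 (c = -72 + 52 = -20)
(121 + c)² = (121 - 20)² = 101² = 10201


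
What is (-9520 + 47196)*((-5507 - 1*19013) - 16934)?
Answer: -1561820904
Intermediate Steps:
(-9520 + 47196)*((-5507 - 1*19013) - 16934) = 37676*((-5507 - 19013) - 16934) = 37676*(-24520 - 16934) = 37676*(-41454) = -1561820904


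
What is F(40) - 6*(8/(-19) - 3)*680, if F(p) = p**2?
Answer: 295600/19 ≈ 15558.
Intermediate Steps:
F(40) - 6*(8/(-19) - 3)*680 = 40**2 - 6*(8/(-19) - 3)*680 = 1600 - 6*(8*(-1/19) - 3)*680 = 1600 - 6*(-8/19 - 3)*680 = 1600 - 6*(-65/19)*680 = 1600 + (390/19)*680 = 1600 + 265200/19 = 295600/19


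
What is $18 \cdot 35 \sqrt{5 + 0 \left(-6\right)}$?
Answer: $630 \sqrt{5} \approx 1408.7$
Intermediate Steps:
$18 \cdot 35 \sqrt{5 + 0 \left(-6\right)} = 630 \sqrt{5 + 0} = 630 \sqrt{5}$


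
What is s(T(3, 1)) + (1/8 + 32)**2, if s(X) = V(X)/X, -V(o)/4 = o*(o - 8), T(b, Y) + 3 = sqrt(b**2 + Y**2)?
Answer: 68865/64 - 4*sqrt(10) ≈ 1063.4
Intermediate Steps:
T(b, Y) = -3 + sqrt(Y**2 + b**2) (T(b, Y) = -3 + sqrt(b**2 + Y**2) = -3 + sqrt(Y**2 + b**2))
V(o) = -4*o*(-8 + o) (V(o) = -4*o*(o - 8) = -4*o*(-8 + o))
s(X) = 32 - 4*X (s(X) = (4*X*(8 - X))/X = 32 - 4*X)
s(T(3, 1)) + (1/8 + 32)**2 = (32 - 4*(-3 + sqrt(1**2 + 3**2))) + (1/8 + 32)**2 = (32 - 4*(-3 + sqrt(1 + 9))) + (1/8 + 32)**2 = (32 - 4*(-3 + sqrt(10))) + (257/8)**2 = (32 + (12 - 4*sqrt(10))) + 66049/64 = (44 - 4*sqrt(10)) + 66049/64 = 68865/64 - 4*sqrt(10)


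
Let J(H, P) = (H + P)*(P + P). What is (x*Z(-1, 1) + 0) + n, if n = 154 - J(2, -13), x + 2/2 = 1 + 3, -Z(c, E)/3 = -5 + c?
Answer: -78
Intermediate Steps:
Z(c, E) = 15 - 3*c (Z(c, E) = -3*(-5 + c) = 15 - 3*c)
x = 3 (x = -1 + (1 + 3) = -1 + 4 = 3)
J(H, P) = 2*P*(H + P) (J(H, P) = (H + P)*(2*P) = 2*P*(H + P))
n = -132 (n = 154 - 2*(-13)*(2 - 13) = 154 - 2*(-13)*(-11) = 154 - 1*286 = 154 - 286 = -132)
(x*Z(-1, 1) + 0) + n = (3*(15 - 3*(-1)) + 0) - 132 = (3*(15 + 3) + 0) - 132 = (3*18 + 0) - 132 = (54 + 0) - 132 = 54 - 132 = -78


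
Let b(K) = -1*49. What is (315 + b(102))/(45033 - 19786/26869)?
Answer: 7147154/1209971891 ≈ 0.0059069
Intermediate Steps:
b(K) = -49
(315 + b(102))/(45033 - 19786/26869) = (315 - 49)/(45033 - 19786/26869) = 266/(45033 - 19786*1/26869) = 266/(45033 - 19786/26869) = 266/(1209971891/26869) = 266*(26869/1209971891) = 7147154/1209971891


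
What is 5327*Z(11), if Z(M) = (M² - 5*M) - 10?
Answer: 298312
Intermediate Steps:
Z(M) = -10 + M² - 5*M
5327*Z(11) = 5327*(-10 + 11² - 5*11) = 5327*(-10 + 121 - 55) = 5327*56 = 298312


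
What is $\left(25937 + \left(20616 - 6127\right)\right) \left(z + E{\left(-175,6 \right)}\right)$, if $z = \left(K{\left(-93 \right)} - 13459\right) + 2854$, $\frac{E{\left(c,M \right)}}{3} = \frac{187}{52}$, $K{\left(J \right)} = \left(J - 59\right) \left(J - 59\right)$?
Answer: $\frac{13148738417}{26} \approx 5.0572 \cdot 10^{8}$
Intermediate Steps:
$K{\left(J \right)} = \left(-59 + J\right)^{2}$ ($K{\left(J \right)} = \left(-59 + J\right) \left(-59 + J\right) = \left(-59 + J\right)^{2}$)
$E{\left(c,M \right)} = \frac{561}{52}$ ($E{\left(c,M \right)} = 3 \cdot \frac{187}{52} = \frac{561}{52}$)
$z = 12499$ ($z = \left(\left(-59 - 93\right)^{2} - 13459\right) + 2854 = \left(\left(-152\right)^{2} - 13459\right) + 2854 = \left(23104 - 13459\right) + 2854 = 9645 + 2854 = 12499$)
$\left(25937 + \left(20616 - 6127\right)\right) \left(z + E{\left(-175,6 \right)}\right) = \left(25937 + \left(20616 - 6127\right)\right) \left(12499 + \frac{561}{52}\right) = \left(25937 + \left(20616 - 6127\right)\right) \frac{650509}{52} = \left(25937 + 14489\right) \frac{650509}{52} = 40426 \cdot \frac{650509}{52} = \frac{13148738417}{26}$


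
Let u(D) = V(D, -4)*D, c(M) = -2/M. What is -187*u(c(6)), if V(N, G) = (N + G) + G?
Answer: -4675/9 ≈ -519.44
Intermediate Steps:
V(N, G) = N + 2*G (V(N, G) = (G + N) + G = N + 2*G)
u(D) = D*(-8 + D) (u(D) = (D + 2*(-4))*D = (D - 8)*D = (-8 + D)*D = D*(-8 + D))
-187*u(c(6)) = -187*(-2/6)*(-8 - 2/6) = -187*(-2*1/6)*(-8 - 2*1/6) = -(-187)*(-8 - 1/3)/3 = -(-187)*(-25)/(3*3) = -187*25/9 = -4675/9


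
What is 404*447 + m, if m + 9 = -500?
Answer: 180079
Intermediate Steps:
m = -509 (m = -9 - 500 = -509)
404*447 + m = 404*447 - 509 = 180588 - 509 = 180079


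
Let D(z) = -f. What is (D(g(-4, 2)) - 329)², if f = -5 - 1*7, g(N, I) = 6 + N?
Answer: 100489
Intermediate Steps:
f = -12 (f = -5 - 7 = -12)
D(z) = 12 (D(z) = -1*(-12) = 12)
(D(g(-4, 2)) - 329)² = (12 - 329)² = (-317)² = 100489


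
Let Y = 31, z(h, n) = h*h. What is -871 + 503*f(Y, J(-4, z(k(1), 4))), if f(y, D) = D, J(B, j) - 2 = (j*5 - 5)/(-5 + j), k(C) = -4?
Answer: 39210/11 ≈ 3564.5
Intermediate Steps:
z(h, n) = h**2
J(B, j) = 2 + (-5 + 5*j)/(-5 + j) (J(B, j) = 2 + (j*5 - 5)/(-5 + j) = 2 + (5*j - 5)/(-5 + j) = 2 + (-5 + 5*j)/(-5 + j))
-871 + 503*f(Y, J(-4, z(k(1), 4))) = -871 + 503*((-15 + 7*(-4)**2)/(-5 + (-4)**2)) = -871 + 503*((-15 + 7*16)/(-5 + 16)) = -871 + 503*((-15 + 112)/11) = -871 + 503*((1/11)*97) = -871 + 503*(97/11) = -871 + 48791/11 = 39210/11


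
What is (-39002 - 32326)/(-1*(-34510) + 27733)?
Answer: -71328/62243 ≈ -1.1460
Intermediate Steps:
(-39002 - 32326)/(-1*(-34510) + 27733) = -71328/(34510 + 27733) = -71328/62243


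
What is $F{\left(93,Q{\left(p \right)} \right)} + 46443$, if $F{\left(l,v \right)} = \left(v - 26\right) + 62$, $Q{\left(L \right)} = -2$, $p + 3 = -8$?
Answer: $46477$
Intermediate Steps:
$p = -11$ ($p = -3 - 8 = -11$)
$F{\left(l,v \right)} = 36 + v$ ($F{\left(l,v \right)} = \left(-26 + v\right) + 62 = 36 + v$)
$F{\left(93,Q{\left(p \right)} \right)} + 46443 = \left(36 - 2\right) + 46443 = 34 + 46443 = 46477$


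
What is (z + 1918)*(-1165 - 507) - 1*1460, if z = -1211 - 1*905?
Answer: 329596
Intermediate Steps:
z = -2116 (z = -1211 - 905 = -2116)
(z + 1918)*(-1165 - 507) - 1*1460 = (-2116 + 1918)*(-1165 - 507) - 1*1460 = -198*(-1672) - 1460 = 331056 - 1460 = 329596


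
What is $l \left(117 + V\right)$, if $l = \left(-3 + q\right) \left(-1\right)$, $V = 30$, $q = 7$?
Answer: $-588$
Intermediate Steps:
$l = -4$ ($l = \left(-3 + 7\right) \left(-1\right) = 4 \left(-1\right) = -4$)
$l \left(117 + V\right) = - 4 \left(117 + 30\right) = \left(-4\right) 147 = -588$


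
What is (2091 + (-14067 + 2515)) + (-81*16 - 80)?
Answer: -10837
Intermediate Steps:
(2091 + (-14067 + 2515)) + (-81*16 - 80) = (2091 - 11552) + (-1296 - 80) = -9461 - 1376 = -10837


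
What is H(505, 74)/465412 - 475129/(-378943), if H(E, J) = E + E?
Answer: 110756735289/88182309758 ≈ 1.2560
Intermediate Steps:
H(E, J) = 2*E
H(505, 74)/465412 - 475129/(-378943) = (2*505)/465412 - 475129/(-378943) = 1010*(1/465412) - 475129*(-1/378943) = 505/232706 + 475129/378943 = 110756735289/88182309758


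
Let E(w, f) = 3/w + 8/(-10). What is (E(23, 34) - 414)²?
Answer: 2274049969/13225 ≈ 1.7195e+5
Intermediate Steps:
E(w, f) = -⅘ + 3/w (E(w, f) = 3/w + 8*(-⅒) = 3/w - ⅘ = -⅘ + 3/w)
(E(23, 34) - 414)² = ((-⅘ + 3/23) - 414)² = (-77/115 - 414)² = (-47687/115)² = 2274049969/13225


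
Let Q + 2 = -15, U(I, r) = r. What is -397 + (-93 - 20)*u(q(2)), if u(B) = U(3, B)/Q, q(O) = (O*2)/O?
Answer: -6523/17 ≈ -383.71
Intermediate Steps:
Q = -17 (Q = -2 - 15 = -17)
q(O) = 2 (q(O) = (2*O)/O = 2)
u(B) = -B/17 (u(B) = B/(-17) = B*(-1/17) = -B/17)
-397 + (-93 - 20)*u(q(2)) = -397 + (-93 - 20)*(-1/17*2) = -397 - 113*(-2/17) = -397 + 226/17 = -6523/17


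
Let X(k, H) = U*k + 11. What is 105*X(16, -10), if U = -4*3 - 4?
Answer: -25725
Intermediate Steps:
U = -16 (U = -12 - 4 = -16)
X(k, H) = 11 - 16*k (X(k, H) = -16*k + 11 = 11 - 16*k)
105*X(16, -10) = 105*(11 - 16*16) = 105*(11 - 256) = 105*(-245) = -25725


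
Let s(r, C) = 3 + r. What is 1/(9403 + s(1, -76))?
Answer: 1/9407 ≈ 0.00010630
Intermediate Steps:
1/(9403 + s(1, -76)) = 1/(9403 + (3 + 1)) = 1/(9403 + 4) = 1/9407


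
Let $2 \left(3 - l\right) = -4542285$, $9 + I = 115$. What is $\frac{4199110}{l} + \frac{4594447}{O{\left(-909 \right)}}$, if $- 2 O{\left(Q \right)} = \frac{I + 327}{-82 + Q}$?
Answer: $\frac{41362986477937874}{1966812003} \approx 2.103 \cdot 10^{7}$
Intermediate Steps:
$I = 106$ ($I = -9 + 115 = 106$)
$l = \frac{4542291}{2}$ ($l = 3 - - \frac{4542285}{2} = 3 + \frac{4542285}{2} = \frac{4542291}{2} \approx 2.2711 \cdot 10^{6}$)
$O{\left(Q \right)} = - \frac{433}{2 \left(-82 + Q\right)}$ ($O{\left(Q \right)} = - \frac{\left(106 + 327\right) \frac{1}{-82 + Q}}{2} = - \frac{433 \frac{1}{-82 + Q}}{2} = - \frac{433}{2 \left(-82 + Q\right)}$)
$\frac{4199110}{l} + \frac{4594447}{O{\left(-909 \right)}} = \frac{4199110}{\frac{4542291}{2}} + \frac{4594447}{\left(-433\right) \frac{1}{-164 + 2 \left(-909\right)}} = 4199110 \cdot \frac{2}{4542291} + \frac{4594447}{\left(-433\right) \frac{1}{-164 - 1818}} = \frac{8398220}{4542291} + \frac{4594447}{\left(-433\right) \frac{1}{-1982}} = \frac{8398220}{4542291} + \frac{4594447}{\left(-433\right) \left(- \frac{1}{1982}\right)} = \frac{8398220}{4542291} + \frac{4594447}{\frac{433}{1982}} = \frac{8398220}{4542291} + 4594447 \cdot \frac{1982}{433} = \frac{8398220}{4542291} + \frac{9106193954}{433} = \frac{41362986477937874}{1966812003}$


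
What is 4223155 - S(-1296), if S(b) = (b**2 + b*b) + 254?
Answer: 863669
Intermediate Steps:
S(b) = 254 + 2*b**2 (S(b) = (b**2 + b**2) + 254 = 2*b**2 + 254 = 254 + 2*b**2)
4223155 - S(-1296) = 4223155 - (254 + 2*(-1296)**2) = 4223155 - (254 + 2*1679616) = 4223155 - (254 + 3359232) = 4223155 - 1*3359486 = 4223155 - 3359486 = 863669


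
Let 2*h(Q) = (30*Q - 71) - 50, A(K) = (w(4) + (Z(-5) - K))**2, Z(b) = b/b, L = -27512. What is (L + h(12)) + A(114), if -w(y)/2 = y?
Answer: -25503/2 ≈ -12752.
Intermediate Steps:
Z(b) = 1
w(y) = -2*y
A(K) = (-7 - K)**2 (A(K) = (-2*4 + (1 - K))**2 = (-8 + (1 - K))**2 = (-7 - K)**2)
h(Q) = -121/2 + 15*Q (h(Q) = ((30*Q - 71) - 50)/2 = ((-71 + 30*Q) - 50)/2 = (-121 + 30*Q)/2 = -121/2 + 15*Q)
(L + h(12)) + A(114) = (-27512 + (-121/2 + 15*12)) + (7 + 114)**2 = (-27512 + (-121/2 + 180)) + 121**2 = (-27512 + 239/2) + 14641 = -54785/2 + 14641 = -25503/2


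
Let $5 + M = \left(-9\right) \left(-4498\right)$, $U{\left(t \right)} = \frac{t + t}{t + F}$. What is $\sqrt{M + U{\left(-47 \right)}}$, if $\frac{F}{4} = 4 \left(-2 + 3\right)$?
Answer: $\frac{\sqrt{38901311}}{31} \approx 201.2$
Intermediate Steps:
$F = 16$ ($F = 4 \cdot 4 \left(-2 + 3\right) = 4 \cdot 4 \cdot 1 = 4 \cdot 4 = 16$)
$U{\left(t \right)} = \frac{2 t}{16 + t}$ ($U{\left(t \right)} = \frac{t + t}{t + 16} = \frac{2 t}{16 + t}$)
$M = 40477$ ($M = -5 - -40482 = -5 + 40482 = 40477$)
$\sqrt{M + U{\left(-47 \right)}} = \sqrt{40477 + 2 \left(-47\right) \frac{1}{16 - 47}} = \sqrt{40477 + 2 \left(-47\right) \frac{1}{-31}} = \sqrt{40477 + 2 \left(-47\right) \left(- \frac{1}{31}\right)} = \sqrt{40477 + \frac{94}{31}} = \sqrt{\frac{1254881}{31}} = \frac{\sqrt{38901311}}{31}$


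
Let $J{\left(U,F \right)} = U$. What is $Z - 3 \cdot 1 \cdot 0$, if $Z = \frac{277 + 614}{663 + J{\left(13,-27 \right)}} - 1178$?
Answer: $- \frac{795437}{676} \approx -1176.7$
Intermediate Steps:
$Z = - \frac{795437}{676}$ ($Z = \frac{277 + 614}{663 + 13} - 1178 = \frac{891}{676} - 1178 = - \frac{795437}{676} \approx -1176.7$)
$Z - 3 \cdot 1 \cdot 0 = - \frac{795437}{676} - 3 \cdot 1 \cdot 0 = - \frac{795437}{676} - 3 \cdot 0 = - \frac{795437}{676} - 0 = - \frac{795437}{676} + 0 = - \frac{795437}{676}$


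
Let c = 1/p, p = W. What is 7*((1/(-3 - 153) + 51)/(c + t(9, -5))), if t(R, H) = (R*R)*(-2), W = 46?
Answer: -1280755/581178 ≈ -2.2037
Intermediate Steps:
p = 46
c = 1/46 ≈ 0.021739
t(R, H) = -2*R² (t(R, H) = R²*(-2) = -2*R²)
7*((1/(-3 - 153) + 51)/(c + t(9, -5))) = 7*((1/(-3 - 153) + 51)/(1/46 - 2*9²)) = 7*((1/(-156) + 51)/(1/46 - 2*81)) = 7*((-1/156 + 51)/(1/46 - 162)) = 7*(7955/(156*(-7451/46))) = 7*((7955/156)*(-46/7451)) = 7*(-182965/581178) = -1280755/581178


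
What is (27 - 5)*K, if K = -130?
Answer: -2860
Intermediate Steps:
(27 - 5)*K = (27 - 5)*(-130) = 22*(-130) = -2860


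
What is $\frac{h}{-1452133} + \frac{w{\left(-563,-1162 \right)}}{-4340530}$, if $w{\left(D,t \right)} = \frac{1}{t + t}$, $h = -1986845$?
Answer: $\frac{20042083803375533}{14648234400538760} \approx 1.3682$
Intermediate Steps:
$w{\left(D,t \right)} = \frac{1}{2 t}$
$\frac{h}{-1452133} + \frac{w{\left(-563,-1162 \right)}}{-4340530} = - \frac{1986845}{-1452133} + \frac{\frac{1}{2} \frac{1}{-1162}}{-4340530} = \left(-1986845\right) \left(- \frac{1}{1452133}\right) + \frac{1}{2} \left(- \frac{1}{1162}\right) \left(- \frac{1}{4340530}\right) = \frac{1986845}{1452133} - - \frac{1}{10087391720} = \frac{1986845}{1452133} + \frac{1}{10087391720} = \frac{20042083803375533}{14648234400538760}$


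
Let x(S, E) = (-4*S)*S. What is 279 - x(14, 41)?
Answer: 1063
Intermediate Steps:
x(S, E) = -4*S²
279 - x(14, 41) = 279 - (-4)*14² = 279 - (-4)*196 = 279 - 1*(-784) = 279 + 784 = 1063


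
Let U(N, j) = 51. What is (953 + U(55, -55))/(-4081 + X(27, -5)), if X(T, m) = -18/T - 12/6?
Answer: -3012/12251 ≈ -0.24586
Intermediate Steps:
X(T, m) = -2 - 18/T (X(T, m) = -18/T - 12*⅙ = -18/T - 2 = -2 - 18/T)
(953 + U(55, -55))/(-4081 + X(27, -5)) = (953 + 51)/(-4081 + (-2 - 18/27)) = 1004/(-4081 + (-2 - 18*1/27)) = 1004/(-4081 + (-2 - ⅔)) = 1004/(-4081 - 8/3) = 1004/(-12251/3) = 1004*(-3/12251) = -3012/12251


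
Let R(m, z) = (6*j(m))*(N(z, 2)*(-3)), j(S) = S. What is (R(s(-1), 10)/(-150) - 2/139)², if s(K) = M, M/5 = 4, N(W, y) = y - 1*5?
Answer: 25140196/483025 ≈ 52.047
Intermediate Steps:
N(W, y) = -5 + y (N(W, y) = y - 5 = -5 + y)
M = 20 (M = 5*4 = 20)
s(K) = 20
R(m, z) = 54*m (R(m, z) = (6*m)*((-5 + 2)*(-3)) = (6*m)*(-3*(-3)) = (6*m)*9 = 54*m)
(R(s(-1), 10)/(-150) - 2/139)² = ((54*20)/(-150) - 2/139)² = (1080*(-1/150) - 2*1/139)² = (-36/5 - 2/139)² = (-5014/695)² = 25140196/483025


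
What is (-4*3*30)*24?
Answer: -8640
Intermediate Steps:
(-4*3*30)*24 = -12*30*24 = -360*24 = -8640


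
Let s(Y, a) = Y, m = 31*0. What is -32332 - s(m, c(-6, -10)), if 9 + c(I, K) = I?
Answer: -32332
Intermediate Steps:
c(I, K) = -9 + I
m = 0
-32332 - s(m, c(-6, -10)) = -32332 - 1*0 = -32332 + 0 = -32332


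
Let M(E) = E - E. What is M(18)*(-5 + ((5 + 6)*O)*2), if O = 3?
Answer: 0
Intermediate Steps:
M(E) = 0
M(18)*(-5 + ((5 + 6)*O)*2) = 0*(-5 + ((5 + 6)*3)*2) = 0*(-5 + (11*3)*2) = 0*(-5 + 33*2) = 0*(-5 + 66) = 0*61 = 0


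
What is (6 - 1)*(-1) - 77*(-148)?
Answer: 11391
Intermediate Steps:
(6 - 1)*(-1) - 77*(-148) = 5*(-1) + 11396 = -5 + 11396 = 11391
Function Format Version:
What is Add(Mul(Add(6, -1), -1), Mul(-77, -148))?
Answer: 11391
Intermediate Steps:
Add(Mul(Add(6, -1), -1), Mul(-77, -148)) = Add(Mul(5, -1), 11396) = Add(-5, 11396) = 11391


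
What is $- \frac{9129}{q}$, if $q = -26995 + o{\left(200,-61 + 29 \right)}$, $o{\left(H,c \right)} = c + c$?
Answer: $\frac{9129}{27059} \approx 0.33737$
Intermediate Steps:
$o{\left(H,c \right)} = 2 c$
$q = -27059$ ($q = -26995 + 2 \left(-61 + 29\right) = -26995 + 2 \left(-32\right) = -26995 - 64 = -27059$)
$- \frac{9129}{q} = - \frac{9129}{-27059} = \left(-9129\right) \left(- \frac{1}{27059}\right) = \frac{9129}{27059}$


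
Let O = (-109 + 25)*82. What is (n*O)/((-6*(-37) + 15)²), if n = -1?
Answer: 2296/18723 ≈ 0.12263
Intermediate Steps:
O = -6888 (O = -84*82 = -6888)
(n*O)/((-6*(-37) + 15)²) = (-1*(-6888))/((-6*(-37) + 15)²) = 6888/((222 + 15)²) = 6888/(237²) = 6888/56169 = 6888*(1/56169) = 2296/18723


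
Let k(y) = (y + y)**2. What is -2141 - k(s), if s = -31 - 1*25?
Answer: -14685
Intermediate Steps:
s = -56 (s = -31 - 25 = -56)
k(y) = 4*y**2 (k(y) = (2*y)**2 = 4*y**2)
-2141 - k(s) = -2141 - 4*(-56)**2 = -2141 - 4*3136 = -2141 - 1*12544 = -2141 - 12544 = -14685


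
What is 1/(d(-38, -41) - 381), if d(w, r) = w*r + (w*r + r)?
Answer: 1/2694 ≈ 0.00037120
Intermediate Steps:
d(w, r) = r + 2*r*w (d(w, r) = r*w + (r*w + r) = r*w + (r + r*w) = r + 2*r*w)
1/(d(-38, -41) - 381) = 1/(-41*(1 + 2*(-38)) - 381) = 1/(-41*(1 - 76) - 381) = 1/(-41*(-75) - 381) = 1/(3075 - 381) = 1/2694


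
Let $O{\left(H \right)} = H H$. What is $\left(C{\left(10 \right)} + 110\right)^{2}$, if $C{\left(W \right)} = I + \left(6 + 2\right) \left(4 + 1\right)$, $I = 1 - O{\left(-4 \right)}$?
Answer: $18225$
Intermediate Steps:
$O{\left(H \right)} = H^{2}$
$I = -15$ ($I = 1 - \left(-4\right)^{2} = 1 - 16 = -15$)
$C{\left(W \right)} = 25$ ($C{\left(W \right)} = -15 + \left(6 + 2\right) \left(4 + 1\right) = -15 + 8 \cdot 5 = -15 + 40 = 25$)
$\left(C{\left(10 \right)} + 110\right)^{2} = \left(25 + 110\right)^{2} = 135^{2} = 18225$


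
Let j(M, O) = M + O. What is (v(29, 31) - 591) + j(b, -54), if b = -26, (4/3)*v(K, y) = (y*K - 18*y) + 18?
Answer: -1607/4 ≈ -401.75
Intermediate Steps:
v(K, y) = 27/2 - 27*y/2 + 3*K*y/4 (v(K, y) = 3*((y*K - 18*y) + 18)/4 = 3*((K*y - 18*y) + 18)/4 = 3*((-18*y + K*y) + 18)/4 = 3*(18 - 18*y + K*y)/4 = 27/2 - 27*y/2 + 3*K*y/4)
(v(29, 31) - 591) + j(b, -54) = ((27/2 - 27/2*31 + (3/4)*29*31) - 591) + (-26 - 54) = ((27/2 - 837/2 + 2697/4) - 591) - 80 = (1077/4 - 591) - 80 = -1287/4 - 80 = -1607/4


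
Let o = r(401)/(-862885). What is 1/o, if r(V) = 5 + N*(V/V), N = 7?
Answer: -862885/12 ≈ -71907.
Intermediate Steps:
r(V) = 12 (r(V) = 5 + 7*(V/V) = 5 + 7*1 = 5 + 7 = 12)
o = -12/862885 (o = 12/(-862885) = 12*(-1/862885) = -12/862885 ≈ -1.3907e-5)
1/o = 1/(-12/862885) = -862885/12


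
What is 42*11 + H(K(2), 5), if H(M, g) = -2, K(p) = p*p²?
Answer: 460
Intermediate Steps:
K(p) = p³
42*11 + H(K(2), 5) = 42*11 - 2 = 462 - 2 = 460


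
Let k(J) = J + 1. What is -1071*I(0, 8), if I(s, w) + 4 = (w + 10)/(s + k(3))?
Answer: -1071/2 ≈ -535.50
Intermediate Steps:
k(J) = 1 + J
I(s, w) = -4 + (10 + w)/(4 + s) (I(s, w) = -4 + (w + 10)/(s + (1 + 3)) = -4 + (10 + w)/(s + 4) = -4 + (10 + w)/(4 + s))
-1071*I(0, 8) = -1071*(-6 + 8 - 4*0)/(4 + 0) = -1071*(-6 + 8 + 0)/4 = -1071*2/4 = -1071*1/2 = -1071/2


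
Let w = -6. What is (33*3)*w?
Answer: -594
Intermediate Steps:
(33*3)*w = (33*3)*(-6) = 99*(-6) = -594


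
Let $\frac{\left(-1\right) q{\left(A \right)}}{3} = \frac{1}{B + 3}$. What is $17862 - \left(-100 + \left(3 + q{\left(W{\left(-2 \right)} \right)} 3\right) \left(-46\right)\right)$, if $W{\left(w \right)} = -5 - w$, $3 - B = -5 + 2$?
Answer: $18054$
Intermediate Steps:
$B = 6$ ($B = 3 - \left(-5 + 2\right) = 3 - -3 = 3 + 3 = 6$)
$q{\left(A \right)} = - \frac{1}{3}$ ($q{\left(A \right)} = - \frac{3}{6 + 3} = - \frac{3}{9} = \left(-3\right) \frac{1}{9} = - \frac{1}{3}$)
$17862 - \left(-100 + \left(3 + q{\left(W{\left(-2 \right)} \right)} 3\right) \left(-46\right)\right) = 17862 - \left(-100 + \left(3 - 1\right) \left(-46\right)\right) = 17862 - \left(-100 + 2 \left(-46\right)\right) = 17862 - \left(-100 - 92\right) = 17862 - -192 = 17862 + 192 = 18054$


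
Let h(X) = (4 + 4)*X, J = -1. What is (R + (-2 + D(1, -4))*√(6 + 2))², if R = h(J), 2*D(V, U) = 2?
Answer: 72 + 32*√2 ≈ 117.25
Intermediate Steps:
D(V, U) = 1 (D(V, U) = (½)*2 = 1)
h(X) = 8*X
R = -8 (R = 8*(-1) = -8)
(R + (-2 + D(1, -4))*√(6 + 2))² = (-8 + (-2 + 1)*√(6 + 2))² = (-8 - √8)² = (-8 - 2*√2)²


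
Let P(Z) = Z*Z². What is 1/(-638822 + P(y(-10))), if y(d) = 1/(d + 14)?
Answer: -64/40884607 ≈ -1.5654e-6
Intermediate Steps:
y(d) = 1/(14 + d)
P(Z) = Z³
1/(-638822 + P(y(-10))) = 1/(-638822 + (1/(14 - 10))³) = 1/(-638822 + (1/4)³) = 1/(-638822 + (¼)³) = 1/(-638822 + 1/64) = 1/(-40884607/64) = -64/40884607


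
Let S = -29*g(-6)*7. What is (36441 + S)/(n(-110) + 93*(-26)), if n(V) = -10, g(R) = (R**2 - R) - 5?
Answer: -14465/1214 ≈ -11.915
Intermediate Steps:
g(R) = -5 + R**2 - R
S = -7511 (S = -29*(-5 + (-6)**2 - 1*(-6))*7 = -29*(-5 + 36 + 6)*7 = -29*37*7 = -1073*7 = -7511)
(36441 + S)/(n(-110) + 93*(-26)) = (36441 - 7511)/(-10 + 93*(-26)) = 28930/(-10 - 2418) = 28930/(-2428) = 28930*(-1/2428) = -14465/1214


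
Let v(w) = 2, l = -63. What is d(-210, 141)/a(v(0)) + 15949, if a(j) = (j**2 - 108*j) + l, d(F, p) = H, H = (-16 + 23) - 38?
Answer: 4386006/275 ≈ 15949.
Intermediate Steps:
H = -31 (H = 7 - 38 = -31)
d(F, p) = -31
a(j) = -63 + j**2 - 108*j (a(j) = (j**2 - 108*j) - 63 = -63 + j**2 - 108*j)
d(-210, 141)/a(v(0)) + 15949 = -31/(-63 + 2**2 - 108*2) + 15949 = -31/(-63 + 4 - 216) + 15949 = -31/(-275) + 15949 = -31*(-1/275) + 15949 = 31/275 + 15949 = 4386006/275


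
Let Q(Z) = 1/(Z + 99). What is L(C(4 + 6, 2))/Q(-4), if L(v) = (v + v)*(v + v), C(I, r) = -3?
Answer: 3420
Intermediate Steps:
Q(Z) = 1/(99 + Z)
L(v) = 4*v² (L(v) = (2*v)*(2*v) = 4*v²)
L(C(4 + 6, 2))/Q(-4) = (4*(-3)²)/(1/(99 - 4)) = (4*9)/(1/95) = 36/(1/95) = 36*95 = 3420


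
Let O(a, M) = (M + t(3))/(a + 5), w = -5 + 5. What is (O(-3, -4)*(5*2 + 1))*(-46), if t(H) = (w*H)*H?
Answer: 1012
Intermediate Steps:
w = 0
t(H) = 0 (t(H) = (0*H)*H = 0*H = 0)
O(a, M) = M/(5 + a) (O(a, M) = (M + 0)/(a + 5) = M/(5 + a))
(O(-3, -4)*(5*2 + 1))*(-46) = ((-4/(5 - 3))*(5*2 + 1))*(-46) = ((-4/2)*(10 + 1))*(-46) = (-4*½*11)*(-46) = -2*11*(-46) = -22*(-46) = 1012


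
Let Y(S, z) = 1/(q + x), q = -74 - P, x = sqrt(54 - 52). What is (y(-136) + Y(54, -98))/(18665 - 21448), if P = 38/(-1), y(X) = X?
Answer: 88010/1800601 + sqrt(2)/3601202 ≈ 0.048878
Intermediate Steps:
x = sqrt(2) ≈ 1.4142
P = -38 (P = 38*(-1) = -38)
q = -36 (q = -74 - 1*(-38) = -74 + 38 = -36)
Y(S, z) = 1/(-36 + sqrt(2))
(y(-136) + Y(54, -98))/(18665 - 21448) = (-136 + (-18/647 - sqrt(2)/1294))/(18665 - 21448) = (-88010/647 - sqrt(2)/1294)/(-2783) = (-88010/647 - sqrt(2)/1294)*(-1/2783) = 88010/1800601 + sqrt(2)/3601202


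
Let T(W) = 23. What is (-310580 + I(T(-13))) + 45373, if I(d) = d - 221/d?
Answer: -6099453/23 ≈ -2.6519e+5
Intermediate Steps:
(-310580 + I(T(-13))) + 45373 = (-310580 + (23 - 221/23)) + 45373 = (-310580 + 308/23) + 45373 = -7143032/23 + 45373 = -6099453/23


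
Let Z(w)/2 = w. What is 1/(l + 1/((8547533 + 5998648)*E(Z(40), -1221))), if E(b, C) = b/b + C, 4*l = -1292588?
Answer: -17746340820/5734676796960541 ≈ -3.0946e-6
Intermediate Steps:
Z(w) = 2*w
l = -323147 (l = (1/4)*(-1292588) = -323147)
E(b, C) = 1 + C
1/(l + 1/((8547533 + 5998648)*E(Z(40), -1221))) = 1/(-323147 + 1/((8547533 + 5998648)*(1 - 1221))) = 1/(-323147 + 1/(14546181*(-1220))) = 1/(-323147 + (1/14546181)*(-1/1220)) = 1/(-323147 - 1/17746340820) = 1/(-5734676796960541/17746340820) = -17746340820/5734676796960541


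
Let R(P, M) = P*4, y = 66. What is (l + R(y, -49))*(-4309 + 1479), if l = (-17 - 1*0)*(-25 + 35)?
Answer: -266020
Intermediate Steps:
R(P, M) = 4*P
l = -170 (l = (-17 + 0)*10 = -17*10 = -170)
(l + R(y, -49))*(-4309 + 1479) = (-170 + 4*66)*(-4309 + 1479) = (-170 + 264)*(-2830) = 94*(-2830) = -266020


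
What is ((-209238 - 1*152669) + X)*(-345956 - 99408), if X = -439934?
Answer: 357111115124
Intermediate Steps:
((-209238 - 1*152669) + X)*(-345956 - 99408) = ((-209238 - 1*152669) - 439934)*(-345956 - 99408) = ((-209238 - 152669) - 439934)*(-445364) = (-361907 - 439934)*(-445364) = -801841*(-445364) = 357111115124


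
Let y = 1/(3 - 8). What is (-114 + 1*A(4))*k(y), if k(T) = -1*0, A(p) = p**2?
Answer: 0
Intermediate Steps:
y = -1/5 (y = 1/(-5) = -1/5 ≈ -0.20000)
k(T) = 0
(-114 + 1*A(4))*k(y) = (-114 + 1*4**2)*0 = (-114 + 1*16)*0 = (-114 + 16)*0 = -98*0 = 0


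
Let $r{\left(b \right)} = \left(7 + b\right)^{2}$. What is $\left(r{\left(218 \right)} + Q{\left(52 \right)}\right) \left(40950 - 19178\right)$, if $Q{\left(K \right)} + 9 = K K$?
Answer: $1160883040$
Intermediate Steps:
$Q{\left(K \right)} = -9 + K^{2}$ ($Q{\left(K \right)} = -9 + K K = -9 + K^{2}$)
$\left(r{\left(218 \right)} + Q{\left(52 \right)}\right) \left(40950 - 19178\right) = \left(\left(7 + 218\right)^{2} - \left(9 - 52^{2}\right)\right) \left(40950 - 19178\right) = \left(225^{2} + \left(-9 + 2704\right)\right) 21772 = \left(50625 + 2695\right) 21772 = 53320 \cdot 21772 = 1160883040$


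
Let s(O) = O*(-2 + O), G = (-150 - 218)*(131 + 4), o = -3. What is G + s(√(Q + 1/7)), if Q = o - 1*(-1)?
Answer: -347773/7 - 2*I*√91/7 ≈ -49682.0 - 2.7255*I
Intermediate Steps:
Q = -2 (Q = -3 - 1*(-1) = -3 + 1 = -2)
G = -49680 (G = -368*135 = -49680)
G + s(√(Q + 1/7)) = -49680 + √(-2 + 1/7)*(-2 + √(-2 + 1/7)) = -49680 + √(-2 + ⅐)*(-2 + √(-2 + ⅐)) = -49680 + √(-13/7)*(-2 + √(-13/7)) = -49680 + (I*√91/7)*(-2 + I*√91/7) = -49680 + I*√91*(-2 + I*√91/7)/7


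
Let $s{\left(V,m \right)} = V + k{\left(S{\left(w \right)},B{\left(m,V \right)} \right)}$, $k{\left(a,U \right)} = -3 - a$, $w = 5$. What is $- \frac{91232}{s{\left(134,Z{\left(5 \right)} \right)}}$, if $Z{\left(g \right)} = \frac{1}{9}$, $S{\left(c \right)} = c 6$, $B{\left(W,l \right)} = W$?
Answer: $- \frac{91232}{101} \approx -903.29$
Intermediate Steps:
$S{\left(c \right)} = 6 c$
$Z{\left(g \right)} = \frac{1}{9}$
$s{\left(V,m \right)} = -33 + V$ ($s{\left(V,m \right)} = V - \left(3 + 6 \cdot 5\right) = V - 33 = -33 + V$)
$- \frac{91232}{s{\left(134,Z{\left(5 \right)} \right)}} = - \frac{91232}{-33 + 134} = - \frac{91232}{101}$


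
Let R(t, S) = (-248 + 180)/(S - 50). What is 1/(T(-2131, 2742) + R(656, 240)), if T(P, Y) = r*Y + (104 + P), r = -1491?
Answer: -95/388583189 ≈ -2.4448e-7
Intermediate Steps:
R(t, S) = -68/(-50 + S)
T(P, Y) = 104 + P - 1491*Y (T(P, Y) = -1491*Y + (104 + P) = 104 + P - 1491*Y)
1/(T(-2131, 2742) + R(656, 240)) = 1/((104 - 2131 - 1491*2742) - 68/(-50 + 240)) = 1/((104 - 2131 - 4088322) - 68/190) = 1/(-4090349 - 68*1/190) = 1/(-4090349 - 34/95) = 1/(-388583189/95) = -95/388583189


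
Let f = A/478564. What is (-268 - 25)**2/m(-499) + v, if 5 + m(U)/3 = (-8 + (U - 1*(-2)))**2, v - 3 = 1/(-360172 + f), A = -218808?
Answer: 51300882370663103/16483750546693620 ≈ 3.1122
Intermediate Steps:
f = -54702/119641 (f = -218808/478564 = -218808*1/478564 = -54702/119641 ≈ -0.45722)
v = 129274059221/43091392954 (v = 3 + 1/(-360172 - 54702/119641) = 3 + 1/(-43091392954/119641) = 3 - 119641/43091392954 = 129274059221/43091392954 ≈ 3.0000)
m(U) = -15 + 3*(-6 + U)**2 (m(U) = -15 + 3*(-8 + (U - 1*(-2)))**2 = -15 + 3*(-8 + (U + 2))**2 = -15 + 3*(-8 + (2 + U))**2 = -15 + 3*(-6 + U)**2)
(-268 - 25)**2/m(-499) + v = (-268 - 25)**2/(-15 + 3*(-6 - 499)**2) + 129274059221/43091392954 = (-293)**2/(-15 + 3*(-505)**2) + 129274059221/43091392954 = 85849/(-15 + 3*255025) + 129274059221/43091392954 = 85849/(-15 + 765075) + 129274059221/43091392954 = 85849/765060 + 129274059221/43091392954 = 51300882370663103/16483750546693620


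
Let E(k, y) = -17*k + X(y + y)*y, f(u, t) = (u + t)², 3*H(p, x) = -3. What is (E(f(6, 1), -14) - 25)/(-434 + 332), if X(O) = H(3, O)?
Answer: 422/51 ≈ 8.2745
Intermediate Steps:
H(p, x) = -1 (H(p, x) = (⅓)*(-3) = -1)
X(O) = -1
f(u, t) = (t + u)²
E(k, y) = -y - 17*k (E(k, y) = -17*k - y = -y - 17*k)
(E(f(6, 1), -14) - 25)/(-434 + 332) = ((-1*(-14) - 17*(1 + 6)²) - 25)/(-434 + 332) = ((14 - 17*7²) - 25)/(-102) = ((14 - 17*49) - 25)*(-1/102) = ((14 - 833) - 25)*(-1/102) = (-819 - 25)*(-1/102) = -844*(-1/102) = 422/51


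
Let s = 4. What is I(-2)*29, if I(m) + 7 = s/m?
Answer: -261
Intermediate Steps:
I(m) = -7 + 4/m
I(-2)*29 = (-7 + 4/(-2))*29 = (-7 + 4*(-1/2))*29 = (-7 - 2)*29 = -9*29 = -261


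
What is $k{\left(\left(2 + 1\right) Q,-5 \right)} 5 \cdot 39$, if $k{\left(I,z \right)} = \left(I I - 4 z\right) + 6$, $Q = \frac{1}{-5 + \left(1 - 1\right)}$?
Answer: $\frac{25701}{5} \approx 5140.2$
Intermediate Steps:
$Q = - \frac{1}{5}$ ($Q = \frac{1}{-5 + \left(1 - 1\right)} = \frac{1}{-5 + 0} = \frac{1}{-5} = - \frac{1}{5} \approx -0.2$)
$k{\left(I,z \right)} = 6 + I^{2} - 4 z$ ($k{\left(I,z \right)} = \left(I^{2} - 4 z\right) + 6 = 6 + I^{2} - 4 z$)
$k{\left(\left(2 + 1\right) Q,-5 \right)} 5 \cdot 39 = \left(6 + \left(\left(2 + 1\right) \left(- \frac{1}{5}\right)\right)^{2} - -20\right) 5 \cdot 39 = \left(6 + \left(3 \left(- \frac{1}{5}\right)\right)^{2} + 20\right) 5 \cdot 39 = \left(6 + \left(- \frac{3}{5}\right)^{2} + 20\right) 5 \cdot 39 = \left(6 + \frac{9}{25} + 20\right) 5 \cdot 39 = \frac{659}{25} \cdot 5 \cdot 39 = \frac{659}{5} \cdot 39 = \frac{25701}{5}$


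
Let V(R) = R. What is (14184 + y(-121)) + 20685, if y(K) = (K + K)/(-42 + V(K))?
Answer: 5683889/163 ≈ 34871.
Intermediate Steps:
y(K) = 2*K/(-42 + K) (y(K) = (K + K)/(-42 + K) = (2*K)/(-42 + K) = 2*K/(-42 + K))
(14184 + y(-121)) + 20685 = (14184 + 2*(-121)/(-42 - 121)) + 20685 = (14184 + 2*(-121)/(-163)) + 20685 = (14184 + 2*(-121)*(-1/163)) + 20685 = (14184 + 242/163) + 20685 = 2312234/163 + 20685 = 5683889/163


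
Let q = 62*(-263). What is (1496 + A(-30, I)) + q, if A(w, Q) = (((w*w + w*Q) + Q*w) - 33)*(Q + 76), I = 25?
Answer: -78743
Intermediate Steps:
A(w, Q) = (76 + Q)*(-33 + w² + 2*Q*w) (A(w, Q) = (((w² + Q*w) + Q*w) - 33)*(76 + Q) = ((w² + 2*Q*w) - 33)*(76 + Q) = (-33 + w² + 2*Q*w)*(76 + Q) = (76 + Q)*(-33 + w² + 2*Q*w))
q = -16306
(1496 + A(-30, I)) + q = (1496 + (-2508 - 33*25 + 76*(-30)² + 25*(-30)² + 2*(-30)*25² + 152*25*(-30))) - 16306 = (1496 + (-2508 - 825 + 76*900 + 25*900 + 2*(-30)*625 - 114000)) - 16306 = (1496 + (-2508 - 825 + 68400 + 22500 - 37500 - 114000)) - 16306 = (1496 - 63933) - 16306 = -62437 - 16306 = -78743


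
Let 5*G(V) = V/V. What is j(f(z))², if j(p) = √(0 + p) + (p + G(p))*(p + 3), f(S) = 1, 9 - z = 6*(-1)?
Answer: 841/25 ≈ 33.640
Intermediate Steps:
z = 15 (z = 9 - 6*(-1) = 9 - 1*(-6) = 9 + 6 = 15)
G(V) = ⅕ (G(V) = (V/V)/5 = (⅕)*1 = ⅕)
j(p) = √p + (3 + p)*(⅕ + p) (j(p) = √(0 + p) + (p + ⅕)*(p + 3) = √p + (⅕ + p)*(3 + p) = √p + (3 + p)*(⅕ + p))
j(f(z))² = (⅗ + √1 + 1² + (16/5)*1)² = (⅗ + 1 + 1 + 16/5)² = (29/5)² = 841/25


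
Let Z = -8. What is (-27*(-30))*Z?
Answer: -6480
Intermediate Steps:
(-27*(-30))*Z = -27*(-30)*(-8) = 810*(-8) = -6480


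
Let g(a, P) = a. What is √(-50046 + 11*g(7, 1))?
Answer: I*√49969 ≈ 223.54*I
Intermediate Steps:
√(-50046 + 11*g(7, 1)) = √(-50046 + 11*7) = √(-50046 + 77) = √(-49969) = I*√49969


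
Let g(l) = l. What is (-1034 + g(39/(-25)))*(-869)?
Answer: 22497541/25 ≈ 8.9990e+5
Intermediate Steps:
(-1034 + g(39/(-25)))*(-869) = (-1034 + 39/(-25))*(-869) = (-1034 + 39*(-1/25))*(-869) = (-1034 - 39/25)*(-869) = -25889/25*(-869) = 22497541/25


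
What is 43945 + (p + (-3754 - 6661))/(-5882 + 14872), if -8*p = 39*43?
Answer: 3160439403/71920 ≈ 43944.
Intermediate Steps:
p = -1677/8 (p = -39*43/8 = -⅛*1677 = -1677/8 ≈ -209.63)
43945 + (p + (-3754 - 6661))/(-5882 + 14872) = 43945 + (-1677/8 + (-3754 - 6661))/(-5882 + 14872) = 43945 + (-1677/8 - 10415)/8990 = 43945 - 84997/8*1/8990 = 43945 - 84997/71920 = 3160439403/71920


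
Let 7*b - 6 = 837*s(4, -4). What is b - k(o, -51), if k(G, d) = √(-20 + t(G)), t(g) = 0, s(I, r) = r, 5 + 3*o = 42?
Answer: -3342/7 - 2*I*√5 ≈ -477.43 - 4.4721*I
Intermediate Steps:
o = 37/3 (o = -5/3 + (⅓)*42 = -5/3 + 14 = 37/3 ≈ 12.333)
k(G, d) = 2*I*√5 (k(G, d) = √(-20 + 0) = √(-20) = 2*I*√5)
b = -3342/7 (b = 6/7 + (837*(-4))/7 = 6/7 + (⅐)*(-3348) = 6/7 - 3348/7 = -3342/7 ≈ -477.43)
b - k(o, -51) = -3342/7 - 2*I*√5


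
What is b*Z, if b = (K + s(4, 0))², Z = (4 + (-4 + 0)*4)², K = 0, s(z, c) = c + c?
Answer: 0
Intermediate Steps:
s(z, c) = 2*c
Z = 144 (Z = (4 - 4*4)² = (4 - 16)² = (-12)² = 144)
b = 0 (b = (0 + 2*0)² = (0 + 0)² = 0² = 0)
b*Z = 0*144 = 0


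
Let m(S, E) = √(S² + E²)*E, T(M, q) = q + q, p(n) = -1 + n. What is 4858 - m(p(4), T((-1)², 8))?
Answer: 4858 - 16*√265 ≈ 4597.5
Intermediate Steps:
T(M, q) = 2*q
m(S, E) = E*√(E² + S²) (m(S, E) = √(E² + S²)*E = E*√(E² + S²))
4858 - m(p(4), T((-1)², 8)) = 4858 - 2*8*√((2*8)² + (-1 + 4)²) = 4858 - 16*√(16² + 3²) = 4858 - 16*√(256 + 9) = 4858 - 16*√265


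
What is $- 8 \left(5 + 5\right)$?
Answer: $-80$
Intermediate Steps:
$- 8 \left(5 + 5\right) = \left(-8\right) 10 = -80$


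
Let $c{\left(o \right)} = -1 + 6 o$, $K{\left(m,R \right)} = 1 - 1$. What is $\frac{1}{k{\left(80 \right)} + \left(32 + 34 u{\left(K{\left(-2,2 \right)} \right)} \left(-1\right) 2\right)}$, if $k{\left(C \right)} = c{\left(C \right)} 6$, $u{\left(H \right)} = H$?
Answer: $\frac{1}{2906} \approx 0.00034412$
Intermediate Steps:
$K{\left(m,R \right)} = 0$
$k{\left(C \right)} = -6 + 36 C$ ($k{\left(C \right)} = \left(-1 + 6 C\right) 6 = -6 + 36 C$)
$\frac{1}{k{\left(80 \right)} + \left(32 + 34 u{\left(K{\left(-2,2 \right)} \right)} \left(-1\right) 2\right)} = \frac{1}{\left(-6 + 36 \cdot 80\right) + \left(32 + 34 \cdot 0 \left(-1\right) 2\right)} = \frac{1}{\left(-6 + 2880\right) + \left(32 + 34 \cdot 0 \cdot 2\right)} = \frac{1}{2874 + \left(32 + 34 \cdot 0\right)} = \frac{1}{2874 + \left(32 + 0\right)} = \frac{1}{2874 + 32} = \frac{1}{2906}$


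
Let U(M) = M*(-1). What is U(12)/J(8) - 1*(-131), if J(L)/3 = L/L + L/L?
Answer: 129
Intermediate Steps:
U(M) = -M
J(L) = 6 (J(L) = 3*(L/L + L/L) = 3*(1 + 1) = 3*2 = 6)
U(12)/J(8) - 1*(-131) = -1*12/6 - 1*(-131) = -12*⅙ + 131 = -2 + 131 = 129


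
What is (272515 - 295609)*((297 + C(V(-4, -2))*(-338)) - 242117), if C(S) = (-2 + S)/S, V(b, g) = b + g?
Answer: 5594998776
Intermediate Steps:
C(S) = (-2 + S)/S
(272515 - 295609)*((297 + C(V(-4, -2))*(-338)) - 242117) = (272515 - 295609)*((297 + ((-2 + (-4 - 2))/(-4 - 2))*(-338)) - 242117) = -23094*((297 + ((-2 - 6)/(-6))*(-338)) - 242117) = -23094*((297 - ⅙*(-8)*(-338)) - 242117) = -23094*((297 + (4/3)*(-338)) - 242117) = -23094*((297 - 1352/3) - 242117) = -23094*(-461/3 - 242117) = -23094*(-726812/3) = 5594998776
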